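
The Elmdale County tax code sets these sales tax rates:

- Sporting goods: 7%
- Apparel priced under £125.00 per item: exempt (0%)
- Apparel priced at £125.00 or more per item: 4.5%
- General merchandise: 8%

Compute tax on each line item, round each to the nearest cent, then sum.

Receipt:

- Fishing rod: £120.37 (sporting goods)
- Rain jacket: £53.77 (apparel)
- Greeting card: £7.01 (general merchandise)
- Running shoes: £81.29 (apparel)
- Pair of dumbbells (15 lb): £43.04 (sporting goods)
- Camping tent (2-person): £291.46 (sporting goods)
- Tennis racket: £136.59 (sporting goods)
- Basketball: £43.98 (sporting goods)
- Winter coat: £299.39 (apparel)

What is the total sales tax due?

£58.51

Fishing rod £120.37: sporting goods → 7% → £8.43
Rain jacket £53.77: apparel, under £125.00 → 0% → £0.00
Greeting card £7.01: general merchandise → 8% → £0.56
Running shoes £81.29: apparel, under £125.00 → 0% → £0.00
Pair of dumbbells (15 lb) £43.04: sporting goods → 7% → £3.01
Camping tent (2-person) £291.46: sporting goods → 7% → £20.40
Tennis racket £136.59: sporting goods → 7% → £9.56
Basketball £43.98: sporting goods → 7% → £3.08
Winter coat £299.39: apparel, £125.00 or more → 4.5% → £13.47
Total tax = £8.43 + £0.56 + £3.01 + £20.40 + £9.56 + £3.08 + £13.47 = £58.51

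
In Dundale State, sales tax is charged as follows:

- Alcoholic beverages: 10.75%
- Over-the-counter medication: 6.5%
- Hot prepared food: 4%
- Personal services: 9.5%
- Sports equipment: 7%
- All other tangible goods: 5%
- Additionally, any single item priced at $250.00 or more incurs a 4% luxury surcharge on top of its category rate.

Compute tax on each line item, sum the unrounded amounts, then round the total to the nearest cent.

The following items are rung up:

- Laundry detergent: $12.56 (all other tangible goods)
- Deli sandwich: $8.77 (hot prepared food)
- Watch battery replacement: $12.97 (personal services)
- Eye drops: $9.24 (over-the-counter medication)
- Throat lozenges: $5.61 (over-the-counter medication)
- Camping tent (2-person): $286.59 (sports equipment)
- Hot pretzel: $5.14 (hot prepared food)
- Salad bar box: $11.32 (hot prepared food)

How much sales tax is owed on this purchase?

Laundry detergent $12.56: all other tangible goods → 5% → $0.628
Deli sandwich $8.77: hot prepared food → 4% → $0.3508
Watch battery replacement $12.97: personal services → 9.5% → $1.23215
Eye drops $9.24: over-the-counter medication → 6.5% → $0.6006
Throat lozenges $5.61: over-the-counter medication → 6.5% → $0.36465
Camping tent (2-person) $286.59: sports equipment → 7% + 4% surcharge = 11% → $31.5249
Hot pretzel $5.14: hot prepared food → 4% → $0.2056
Salad bar box $11.32: hot prepared food → 4% → $0.4528
Unrounded tax sum = $35.3595 → $35.36

$35.36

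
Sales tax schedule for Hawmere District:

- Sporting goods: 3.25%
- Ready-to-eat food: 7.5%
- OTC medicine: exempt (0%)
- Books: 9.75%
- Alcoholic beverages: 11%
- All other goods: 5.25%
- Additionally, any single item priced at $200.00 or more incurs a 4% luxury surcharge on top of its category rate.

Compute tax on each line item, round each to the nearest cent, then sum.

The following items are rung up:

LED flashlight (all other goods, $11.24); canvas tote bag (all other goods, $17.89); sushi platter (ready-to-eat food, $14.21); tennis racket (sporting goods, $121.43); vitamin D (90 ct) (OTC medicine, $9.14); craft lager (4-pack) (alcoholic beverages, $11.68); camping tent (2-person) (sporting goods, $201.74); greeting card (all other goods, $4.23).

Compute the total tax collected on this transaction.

$22.68

LED flashlight $11.24: all other goods → 5.25% → $0.59
Canvas tote bag $17.89: all other goods → 5.25% → $0.94
Sushi platter $14.21: ready-to-eat food → 7.5% → $1.07
Tennis racket $121.43: sporting goods → 3.25% → $3.95
Vitamin D (90 ct) $9.14: OTC medicine → 0% → $0.00
Craft lager (4-pack) $11.68: alcoholic beverages → 11% → $1.28
Camping tent (2-person) $201.74: sporting goods → 3.25% + 4% surcharge = 7.25% → $14.63
Greeting card $4.23: all other goods → 5.25% → $0.22
Total tax = $0.59 + $0.94 + $1.07 + $3.95 + $1.28 + $14.63 + $0.22 = $22.68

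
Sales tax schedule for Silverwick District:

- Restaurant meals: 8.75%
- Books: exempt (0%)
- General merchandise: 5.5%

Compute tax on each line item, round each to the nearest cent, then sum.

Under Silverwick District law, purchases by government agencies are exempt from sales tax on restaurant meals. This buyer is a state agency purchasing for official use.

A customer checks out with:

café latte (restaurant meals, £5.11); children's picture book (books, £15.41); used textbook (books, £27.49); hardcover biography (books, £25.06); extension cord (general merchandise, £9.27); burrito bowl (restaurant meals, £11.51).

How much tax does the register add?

£0.51

Café latte £5.11: restaurant meals, buyer-exempt → 0% → £0.00
Children's picture book £15.41: books → 0% → £0.00
Used textbook £27.49: books → 0% → £0.00
Hardcover biography £25.06: books → 0% → £0.00
Extension cord £9.27: general merchandise → 5.5% → £0.51
Burrito bowl £11.51: restaurant meals, buyer-exempt → 0% → £0.00
Total tax = £0.51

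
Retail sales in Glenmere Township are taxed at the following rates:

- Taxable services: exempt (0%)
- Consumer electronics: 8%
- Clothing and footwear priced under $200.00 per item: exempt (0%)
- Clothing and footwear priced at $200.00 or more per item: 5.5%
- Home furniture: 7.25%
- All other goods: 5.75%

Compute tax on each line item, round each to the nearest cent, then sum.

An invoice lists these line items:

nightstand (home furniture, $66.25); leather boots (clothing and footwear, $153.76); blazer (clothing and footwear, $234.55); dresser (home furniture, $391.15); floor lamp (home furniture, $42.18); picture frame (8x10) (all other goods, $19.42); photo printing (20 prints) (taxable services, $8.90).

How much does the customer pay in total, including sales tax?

Nightstand $66.25: home furniture → 7.25% → $4.80
Leather boots $153.76: clothing and footwear, under $200.00 → 0% → $0.00
Blazer $234.55: clothing and footwear, $200.00 or more → 5.5% → $12.90
Dresser $391.15: home furniture → 7.25% → $28.36
Floor lamp $42.18: home furniture → 7.25% → $3.06
Picture frame (8x10) $19.42: all other goods → 5.75% → $1.12
Photo printing (20 prints) $8.90: taxable services → 0% → $0.00
Subtotal = $916.21; tax = $50.24; total due = $966.45

$966.45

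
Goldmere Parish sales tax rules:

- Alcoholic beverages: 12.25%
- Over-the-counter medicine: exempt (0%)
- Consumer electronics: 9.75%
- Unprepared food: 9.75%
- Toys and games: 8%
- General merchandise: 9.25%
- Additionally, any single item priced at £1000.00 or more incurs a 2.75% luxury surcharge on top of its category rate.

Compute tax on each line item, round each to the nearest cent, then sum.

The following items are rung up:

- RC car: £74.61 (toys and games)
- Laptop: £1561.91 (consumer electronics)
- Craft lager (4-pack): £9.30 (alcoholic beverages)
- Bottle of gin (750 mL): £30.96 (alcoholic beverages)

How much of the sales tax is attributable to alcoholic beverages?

£4.93

Craft lager (4-pack) £9.30: alcoholic beverages → 12.25% → £1.14
Bottle of gin (750 mL) £30.96: alcoholic beverages → 12.25% → £3.79
Tax on alcoholic beverages = £1.14 + £3.79 = £4.93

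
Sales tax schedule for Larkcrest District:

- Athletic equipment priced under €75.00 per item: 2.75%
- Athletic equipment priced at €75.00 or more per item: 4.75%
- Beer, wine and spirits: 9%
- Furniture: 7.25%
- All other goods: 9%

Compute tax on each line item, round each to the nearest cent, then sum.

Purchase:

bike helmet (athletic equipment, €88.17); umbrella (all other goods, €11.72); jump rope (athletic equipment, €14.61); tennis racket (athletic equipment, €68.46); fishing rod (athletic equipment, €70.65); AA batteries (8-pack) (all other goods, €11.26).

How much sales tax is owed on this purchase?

€10.47

Bike helmet €88.17: athletic equipment, €75.00 or more → 4.75% → €4.19
Umbrella €11.72: all other goods → 9% → €1.05
Jump rope €14.61: athletic equipment, under €75.00 → 2.75% → €0.40
Tennis racket €68.46: athletic equipment, under €75.00 → 2.75% → €1.88
Fishing rod €70.65: athletic equipment, under €75.00 → 2.75% → €1.94
AA batteries (8-pack) €11.26: all other goods → 9% → €1.01
Total tax = €4.19 + €1.05 + €0.40 + €1.88 + €1.94 + €1.01 = €10.47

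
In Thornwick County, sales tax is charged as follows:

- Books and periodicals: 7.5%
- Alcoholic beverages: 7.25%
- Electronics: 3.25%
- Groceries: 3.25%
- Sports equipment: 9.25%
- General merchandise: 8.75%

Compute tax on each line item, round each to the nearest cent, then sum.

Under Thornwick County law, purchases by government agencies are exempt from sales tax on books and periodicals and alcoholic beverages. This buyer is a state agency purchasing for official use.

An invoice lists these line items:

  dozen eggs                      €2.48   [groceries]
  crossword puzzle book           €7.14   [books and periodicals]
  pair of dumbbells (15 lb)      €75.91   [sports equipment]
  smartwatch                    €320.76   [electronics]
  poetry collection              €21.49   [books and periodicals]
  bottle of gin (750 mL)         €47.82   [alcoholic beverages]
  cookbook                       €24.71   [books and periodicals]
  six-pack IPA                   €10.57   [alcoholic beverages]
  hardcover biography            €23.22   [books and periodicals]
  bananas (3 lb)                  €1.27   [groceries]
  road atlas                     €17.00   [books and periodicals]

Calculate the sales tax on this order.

€17.56

Dozen eggs €2.48: groceries → 3.25% → €0.08
Crossword puzzle book €7.14: books and periodicals, buyer-exempt → 0% → €0.00
Pair of dumbbells (15 lb) €75.91: sports equipment → 9.25% → €7.02
Smartwatch €320.76: electronics → 3.25% → €10.42
Poetry collection €21.49: books and periodicals, buyer-exempt → 0% → €0.00
Bottle of gin (750 mL) €47.82: alcoholic beverages, buyer-exempt → 0% → €0.00
Cookbook €24.71: books and periodicals, buyer-exempt → 0% → €0.00
Six-pack IPA €10.57: alcoholic beverages, buyer-exempt → 0% → €0.00
Hardcover biography €23.22: books and periodicals, buyer-exempt → 0% → €0.00
Bananas (3 lb) €1.27: groceries → 3.25% → €0.04
Road atlas €17.00: books and periodicals, buyer-exempt → 0% → €0.00
Total tax = €0.08 + €7.02 + €10.42 + €0.04 = €17.56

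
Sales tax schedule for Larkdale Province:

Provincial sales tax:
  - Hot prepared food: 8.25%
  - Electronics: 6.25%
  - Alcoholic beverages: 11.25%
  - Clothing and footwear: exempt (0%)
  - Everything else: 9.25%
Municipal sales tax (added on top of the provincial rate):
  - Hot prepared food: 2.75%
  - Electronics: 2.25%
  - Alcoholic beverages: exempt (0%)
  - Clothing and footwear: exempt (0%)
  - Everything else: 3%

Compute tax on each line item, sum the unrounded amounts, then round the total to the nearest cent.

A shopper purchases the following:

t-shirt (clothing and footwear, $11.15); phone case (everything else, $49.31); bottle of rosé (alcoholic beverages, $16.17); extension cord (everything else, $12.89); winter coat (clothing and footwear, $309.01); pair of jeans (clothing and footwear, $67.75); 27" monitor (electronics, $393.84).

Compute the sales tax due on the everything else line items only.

$7.62

Phone case $49.31: everything else → 9.25% + 3% municipal = 12.25% → $6.040475
Extension cord $12.89: everything else → 9.25% + 3% municipal = 12.25% → $1.579025
Tax on everything else: unrounded sum = $7.6195 → $7.62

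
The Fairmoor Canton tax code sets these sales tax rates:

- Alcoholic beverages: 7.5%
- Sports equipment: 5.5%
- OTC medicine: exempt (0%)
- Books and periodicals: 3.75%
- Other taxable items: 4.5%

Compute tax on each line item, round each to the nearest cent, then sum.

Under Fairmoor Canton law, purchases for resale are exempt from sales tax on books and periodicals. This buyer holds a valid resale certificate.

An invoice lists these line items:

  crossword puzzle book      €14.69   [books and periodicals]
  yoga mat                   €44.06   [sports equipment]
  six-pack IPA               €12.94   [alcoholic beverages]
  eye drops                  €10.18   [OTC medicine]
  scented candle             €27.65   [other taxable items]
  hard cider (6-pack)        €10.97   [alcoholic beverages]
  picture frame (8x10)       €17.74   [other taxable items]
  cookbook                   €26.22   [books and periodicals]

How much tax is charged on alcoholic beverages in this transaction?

Six-pack IPA €12.94: alcoholic beverages → 7.5% → €0.97
Hard cider (6-pack) €10.97: alcoholic beverages → 7.5% → €0.82
Tax on alcoholic beverages = €0.97 + €0.82 = €1.79

€1.79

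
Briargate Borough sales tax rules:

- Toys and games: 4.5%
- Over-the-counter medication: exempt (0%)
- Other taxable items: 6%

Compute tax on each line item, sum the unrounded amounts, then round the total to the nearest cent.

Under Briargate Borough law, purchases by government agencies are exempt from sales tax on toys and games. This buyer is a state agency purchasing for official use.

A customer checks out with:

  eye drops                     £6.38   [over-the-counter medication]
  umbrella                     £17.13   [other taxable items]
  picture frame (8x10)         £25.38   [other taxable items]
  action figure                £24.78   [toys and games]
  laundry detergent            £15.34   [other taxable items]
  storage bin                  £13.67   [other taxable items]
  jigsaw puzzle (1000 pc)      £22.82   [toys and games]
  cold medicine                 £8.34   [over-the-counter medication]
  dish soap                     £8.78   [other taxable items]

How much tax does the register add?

£4.82

Eye drops £6.38: over-the-counter medication → 0% → £0.00
Umbrella £17.13: other taxable items → 6% → £1.0278
Picture frame (8x10) £25.38: other taxable items → 6% → £1.5228
Action figure £24.78: toys and games, buyer-exempt → 0% → £0.00
Laundry detergent £15.34: other taxable items → 6% → £0.9204
Storage bin £13.67: other taxable items → 6% → £0.8202
Jigsaw puzzle (1000 pc) £22.82: toys and games, buyer-exempt → 0% → £0.00
Cold medicine £8.34: over-the-counter medication → 0% → £0.00
Dish soap £8.78: other taxable items → 6% → £0.5268
Unrounded tax sum = £4.818 → £4.82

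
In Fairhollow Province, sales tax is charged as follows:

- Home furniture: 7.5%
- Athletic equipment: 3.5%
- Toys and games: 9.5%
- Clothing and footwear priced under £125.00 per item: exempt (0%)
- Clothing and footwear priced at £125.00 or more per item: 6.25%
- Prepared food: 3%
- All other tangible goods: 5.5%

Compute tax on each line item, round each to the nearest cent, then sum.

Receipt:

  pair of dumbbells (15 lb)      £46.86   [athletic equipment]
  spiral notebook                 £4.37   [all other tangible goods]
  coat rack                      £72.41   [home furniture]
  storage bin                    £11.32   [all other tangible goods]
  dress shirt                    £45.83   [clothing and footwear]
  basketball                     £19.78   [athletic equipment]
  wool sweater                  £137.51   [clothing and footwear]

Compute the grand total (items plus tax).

Pair of dumbbells (15 lb) £46.86: athletic equipment → 3.5% → £1.64
Spiral notebook £4.37: all other tangible goods → 5.5% → £0.24
Coat rack £72.41: home furniture → 7.5% → £5.43
Storage bin £11.32: all other tangible goods → 5.5% → £0.62
Dress shirt £45.83: clothing and footwear, under £125.00 → 0% → £0.00
Basketball £19.78: athletic equipment → 3.5% → £0.69
Wool sweater £137.51: clothing and footwear, £125.00 or more → 6.25% → £8.59
Subtotal = £338.08; tax = £17.21; total due = £355.29

£355.29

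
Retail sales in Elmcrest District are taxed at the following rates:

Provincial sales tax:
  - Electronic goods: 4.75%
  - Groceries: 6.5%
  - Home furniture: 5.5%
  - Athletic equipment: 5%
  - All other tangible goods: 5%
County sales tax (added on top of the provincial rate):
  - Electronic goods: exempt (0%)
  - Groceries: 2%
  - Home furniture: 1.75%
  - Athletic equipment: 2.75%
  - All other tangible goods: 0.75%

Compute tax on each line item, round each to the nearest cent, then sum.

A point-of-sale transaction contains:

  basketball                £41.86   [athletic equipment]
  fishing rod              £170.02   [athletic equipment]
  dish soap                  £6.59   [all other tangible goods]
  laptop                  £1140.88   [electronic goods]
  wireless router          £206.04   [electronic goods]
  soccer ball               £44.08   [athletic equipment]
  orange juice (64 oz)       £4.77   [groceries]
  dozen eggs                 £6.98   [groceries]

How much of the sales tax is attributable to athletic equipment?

Basketball £41.86: athletic equipment → 5% + 2.75% county = 7.75% → £3.24
Fishing rod £170.02: athletic equipment → 5% + 2.75% county = 7.75% → £13.18
Soccer ball £44.08: athletic equipment → 5% + 2.75% county = 7.75% → £3.42
Tax on athletic equipment = £3.24 + £13.18 + £3.42 = £19.84

£19.84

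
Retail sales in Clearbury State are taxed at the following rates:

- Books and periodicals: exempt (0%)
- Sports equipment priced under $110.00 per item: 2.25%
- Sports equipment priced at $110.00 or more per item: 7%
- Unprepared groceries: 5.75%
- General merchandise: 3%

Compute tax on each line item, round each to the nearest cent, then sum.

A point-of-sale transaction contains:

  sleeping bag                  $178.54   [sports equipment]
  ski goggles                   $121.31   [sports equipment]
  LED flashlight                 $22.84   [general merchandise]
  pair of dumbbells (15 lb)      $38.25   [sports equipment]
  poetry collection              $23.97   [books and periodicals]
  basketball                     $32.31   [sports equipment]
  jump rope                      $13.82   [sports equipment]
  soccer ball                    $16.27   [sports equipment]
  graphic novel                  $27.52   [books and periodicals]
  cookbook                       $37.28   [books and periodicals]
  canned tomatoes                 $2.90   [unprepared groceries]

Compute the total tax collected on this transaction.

Sleeping bag $178.54: sports equipment, $110.00 or more → 7% → $12.50
Ski goggles $121.31: sports equipment, $110.00 or more → 7% → $8.49
LED flashlight $22.84: general merchandise → 3% → $0.69
Pair of dumbbells (15 lb) $38.25: sports equipment, under $110.00 → 2.25% → $0.86
Poetry collection $23.97: books and periodicals → 0% → $0.00
Basketball $32.31: sports equipment, under $110.00 → 2.25% → $0.73
Jump rope $13.82: sports equipment, under $110.00 → 2.25% → $0.31
Soccer ball $16.27: sports equipment, under $110.00 → 2.25% → $0.37
Graphic novel $27.52: books and periodicals → 0% → $0.00
Cookbook $37.28: books and periodicals → 0% → $0.00
Canned tomatoes $2.90: unprepared groceries → 5.75% → $0.17
Total tax = $12.50 + $8.49 + $0.69 + $0.86 + $0.73 + $0.31 + $0.37 + $0.17 = $24.12

$24.12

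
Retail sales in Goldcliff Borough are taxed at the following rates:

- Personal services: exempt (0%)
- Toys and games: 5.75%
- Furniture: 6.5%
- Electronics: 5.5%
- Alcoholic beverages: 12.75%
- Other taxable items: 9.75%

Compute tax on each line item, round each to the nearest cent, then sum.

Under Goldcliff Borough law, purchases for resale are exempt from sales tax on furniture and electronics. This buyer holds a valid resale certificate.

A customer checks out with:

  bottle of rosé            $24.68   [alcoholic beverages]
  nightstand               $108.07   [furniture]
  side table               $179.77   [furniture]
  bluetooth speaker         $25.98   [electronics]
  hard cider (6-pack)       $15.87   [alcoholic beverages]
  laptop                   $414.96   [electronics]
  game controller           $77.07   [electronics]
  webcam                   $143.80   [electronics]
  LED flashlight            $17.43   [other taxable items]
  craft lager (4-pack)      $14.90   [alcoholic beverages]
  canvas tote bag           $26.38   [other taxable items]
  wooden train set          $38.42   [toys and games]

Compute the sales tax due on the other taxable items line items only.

LED flashlight $17.43: other taxable items → 9.75% → $1.70
Canvas tote bag $26.38: other taxable items → 9.75% → $2.57
Tax on other taxable items = $1.70 + $2.57 = $4.27

$4.27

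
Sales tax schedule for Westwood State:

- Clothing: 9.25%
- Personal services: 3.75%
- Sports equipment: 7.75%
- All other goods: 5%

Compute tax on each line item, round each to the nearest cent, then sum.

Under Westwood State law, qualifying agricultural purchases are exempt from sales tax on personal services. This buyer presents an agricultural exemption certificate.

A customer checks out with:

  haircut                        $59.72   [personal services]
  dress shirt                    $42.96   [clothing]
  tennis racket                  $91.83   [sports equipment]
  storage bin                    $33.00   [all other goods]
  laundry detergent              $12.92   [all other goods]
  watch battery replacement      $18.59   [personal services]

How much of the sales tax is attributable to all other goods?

$2.30

Storage bin $33.00: all other goods → 5% → $1.65
Laundry detergent $12.92: all other goods → 5% → $0.65
Tax on all other goods = $1.65 + $0.65 = $2.30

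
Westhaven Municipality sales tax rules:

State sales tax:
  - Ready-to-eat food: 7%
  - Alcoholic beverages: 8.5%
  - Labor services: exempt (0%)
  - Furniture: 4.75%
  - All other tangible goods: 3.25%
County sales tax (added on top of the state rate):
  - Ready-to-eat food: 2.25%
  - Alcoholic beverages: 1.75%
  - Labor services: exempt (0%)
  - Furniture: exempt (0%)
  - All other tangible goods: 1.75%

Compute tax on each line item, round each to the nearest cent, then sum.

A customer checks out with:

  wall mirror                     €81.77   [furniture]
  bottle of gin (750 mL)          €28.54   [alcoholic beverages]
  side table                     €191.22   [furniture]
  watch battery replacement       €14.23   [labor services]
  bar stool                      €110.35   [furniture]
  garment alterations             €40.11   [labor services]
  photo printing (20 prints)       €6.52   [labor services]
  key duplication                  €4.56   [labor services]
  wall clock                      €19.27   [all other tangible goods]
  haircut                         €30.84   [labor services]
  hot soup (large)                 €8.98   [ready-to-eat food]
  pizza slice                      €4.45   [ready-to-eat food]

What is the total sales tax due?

Wall mirror €81.77: furniture → 4.75% + 0% county = 4.75% → €3.88
Bottle of gin (750 mL) €28.54: alcoholic beverages → 8.5% + 1.75% county = 10.25% → €2.93
Side table €191.22: furniture → 4.75% + 0% county = 4.75% → €9.08
Watch battery replacement €14.23: labor services → 0% + 0% county = 0% → €0.00
Bar stool €110.35: furniture → 4.75% + 0% county = 4.75% → €5.24
Garment alterations €40.11: labor services → 0% + 0% county = 0% → €0.00
Photo printing (20 prints) €6.52: labor services → 0% + 0% county = 0% → €0.00
Key duplication €4.56: labor services → 0% + 0% county = 0% → €0.00
Wall clock €19.27: all other tangible goods → 3.25% + 1.75% county = 5% → €0.96
Haircut €30.84: labor services → 0% + 0% county = 0% → €0.00
Hot soup (large) €8.98: ready-to-eat food → 7% + 2.25% county = 9.25% → €0.83
Pizza slice €4.45: ready-to-eat food → 7% + 2.25% county = 9.25% → €0.41
Total tax = €3.88 + €2.93 + €9.08 + €5.24 + €0.96 + €0.83 + €0.41 = €23.33

€23.33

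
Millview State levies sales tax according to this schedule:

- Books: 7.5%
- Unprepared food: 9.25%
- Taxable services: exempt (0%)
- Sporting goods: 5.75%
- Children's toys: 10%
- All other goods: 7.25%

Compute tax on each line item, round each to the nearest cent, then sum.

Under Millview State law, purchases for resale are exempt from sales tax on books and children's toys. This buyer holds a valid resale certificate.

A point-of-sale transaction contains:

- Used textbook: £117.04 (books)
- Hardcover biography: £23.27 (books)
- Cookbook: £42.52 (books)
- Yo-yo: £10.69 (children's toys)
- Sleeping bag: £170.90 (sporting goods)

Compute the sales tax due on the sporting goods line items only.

£9.83

Sleeping bag £170.90: sporting goods → 5.75% → £9.83
Tax on sporting goods = £9.83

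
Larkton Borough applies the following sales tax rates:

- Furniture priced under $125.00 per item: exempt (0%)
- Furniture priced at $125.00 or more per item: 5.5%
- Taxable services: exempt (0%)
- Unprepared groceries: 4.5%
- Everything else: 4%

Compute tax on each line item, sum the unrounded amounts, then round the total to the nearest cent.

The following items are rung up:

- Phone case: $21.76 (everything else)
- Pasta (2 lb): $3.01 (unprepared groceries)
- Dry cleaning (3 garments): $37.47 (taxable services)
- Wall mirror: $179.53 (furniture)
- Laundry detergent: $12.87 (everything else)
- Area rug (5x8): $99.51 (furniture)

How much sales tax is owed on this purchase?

Phone case $21.76: everything else → 4% → $0.8704
Pasta (2 lb) $3.01: unprepared groceries → 4.5% → $0.13545
Dry cleaning (3 garments) $37.47: taxable services → 0% → $0.00
Wall mirror $179.53: furniture, $125.00 or more → 5.5% → $9.87415
Laundry detergent $12.87: everything else → 4% → $0.5148
Area rug (5x8) $99.51: furniture, under $125.00 → 0% → $0.00
Unrounded tax sum = $11.3948 → $11.39

$11.39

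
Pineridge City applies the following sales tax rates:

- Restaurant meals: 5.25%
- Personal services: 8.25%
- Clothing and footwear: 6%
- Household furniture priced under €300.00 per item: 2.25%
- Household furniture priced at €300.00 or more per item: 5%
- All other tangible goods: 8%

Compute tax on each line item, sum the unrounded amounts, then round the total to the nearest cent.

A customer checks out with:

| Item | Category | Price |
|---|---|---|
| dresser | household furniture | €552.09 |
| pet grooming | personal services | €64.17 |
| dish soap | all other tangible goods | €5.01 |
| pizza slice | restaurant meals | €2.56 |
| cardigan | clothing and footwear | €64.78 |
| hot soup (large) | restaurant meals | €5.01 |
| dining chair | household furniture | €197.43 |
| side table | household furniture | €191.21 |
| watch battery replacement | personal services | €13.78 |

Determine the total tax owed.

Dresser €552.09: household furniture, €300.00 or more → 5% → €27.6045
Pet grooming €64.17: personal services → 8.25% → €5.294025
Dish soap €5.01: all other tangible goods → 8% → €0.4008
Pizza slice €2.56: restaurant meals → 5.25% → €0.1344
Cardigan €64.78: clothing and footwear → 6% → €3.8868
Hot soup (large) €5.01: restaurant meals → 5.25% → €0.263025
Dining chair €197.43: household furniture, under €300.00 → 2.25% → €4.442175
Side table €191.21: household furniture, under €300.00 → 2.25% → €4.302225
Watch battery replacement €13.78: personal services → 8.25% → €1.13685
Unrounded tax sum = €47.4648 → €47.46

€47.46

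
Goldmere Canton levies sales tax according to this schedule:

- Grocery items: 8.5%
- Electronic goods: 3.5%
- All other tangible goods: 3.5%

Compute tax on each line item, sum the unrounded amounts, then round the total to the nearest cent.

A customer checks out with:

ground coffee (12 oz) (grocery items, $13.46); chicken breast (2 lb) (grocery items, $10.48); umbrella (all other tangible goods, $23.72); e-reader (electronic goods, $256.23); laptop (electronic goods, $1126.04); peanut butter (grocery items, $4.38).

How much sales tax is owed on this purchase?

$51.62

Ground coffee (12 oz) $13.46: grocery items → 8.5% → $1.1441
Chicken breast (2 lb) $10.48: grocery items → 8.5% → $0.8908
Umbrella $23.72: all other tangible goods → 3.5% → $0.8302
E-reader $256.23: electronic goods → 3.5% → $8.96805
Laptop $1126.04: electronic goods → 3.5% → $39.4114
Peanut butter $4.38: grocery items → 8.5% → $0.3723
Unrounded tax sum = $51.61685 → $51.62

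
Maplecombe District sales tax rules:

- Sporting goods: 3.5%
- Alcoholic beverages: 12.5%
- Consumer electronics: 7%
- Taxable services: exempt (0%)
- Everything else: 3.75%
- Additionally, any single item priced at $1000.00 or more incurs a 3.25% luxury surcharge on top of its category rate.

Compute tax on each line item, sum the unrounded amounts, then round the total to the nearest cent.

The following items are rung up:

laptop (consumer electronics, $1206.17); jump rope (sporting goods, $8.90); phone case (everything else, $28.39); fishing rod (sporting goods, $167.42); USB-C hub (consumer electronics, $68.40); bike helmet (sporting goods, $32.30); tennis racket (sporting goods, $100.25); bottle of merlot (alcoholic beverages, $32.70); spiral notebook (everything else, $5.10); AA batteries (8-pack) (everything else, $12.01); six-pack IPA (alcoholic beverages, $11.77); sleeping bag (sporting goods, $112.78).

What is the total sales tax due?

$150.44

Laptop $1206.17: consumer electronics → 7% + 3.25% surcharge = 10.25% → $123.632425
Jump rope $8.90: sporting goods → 3.5% → $0.3115
Phone case $28.39: everything else → 3.75% → $1.064625
Fishing rod $167.42: sporting goods → 3.5% → $5.8597
USB-C hub $68.40: consumer electronics → 7% → $4.788
Bike helmet $32.30: sporting goods → 3.5% → $1.1305
Tennis racket $100.25: sporting goods → 3.5% → $3.50875
Bottle of merlot $32.70: alcoholic beverages → 12.5% → $4.0875
Spiral notebook $5.10: everything else → 3.75% → $0.19125
AA batteries (8-pack) $12.01: everything else → 3.75% → $0.450375
Six-pack IPA $11.77: alcoholic beverages → 12.5% → $1.47125
Sleeping bag $112.78: sporting goods → 3.5% → $3.9473
Unrounded tax sum = $150.443175 → $150.44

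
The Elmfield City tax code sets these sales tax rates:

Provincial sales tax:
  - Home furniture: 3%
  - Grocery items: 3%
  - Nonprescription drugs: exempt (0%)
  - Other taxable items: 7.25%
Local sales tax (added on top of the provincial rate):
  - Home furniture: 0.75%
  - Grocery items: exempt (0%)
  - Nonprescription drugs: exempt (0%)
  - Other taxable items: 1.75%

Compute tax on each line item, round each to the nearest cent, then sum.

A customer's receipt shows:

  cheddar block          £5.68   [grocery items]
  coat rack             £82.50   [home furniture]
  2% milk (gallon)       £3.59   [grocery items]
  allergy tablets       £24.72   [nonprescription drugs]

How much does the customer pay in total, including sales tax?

£119.86

Cheddar block £5.68: grocery items → 3% + 0% local = 3% → £0.17
Coat rack £82.50: home furniture → 3% + 0.75% local = 3.75% → £3.09
2% milk (gallon) £3.59: grocery items → 3% + 0% local = 3% → £0.11
Allergy tablets £24.72: nonprescription drugs → 0% + 0% local = 0% → £0.00
Subtotal = £116.49; tax = £3.37; total due = £119.86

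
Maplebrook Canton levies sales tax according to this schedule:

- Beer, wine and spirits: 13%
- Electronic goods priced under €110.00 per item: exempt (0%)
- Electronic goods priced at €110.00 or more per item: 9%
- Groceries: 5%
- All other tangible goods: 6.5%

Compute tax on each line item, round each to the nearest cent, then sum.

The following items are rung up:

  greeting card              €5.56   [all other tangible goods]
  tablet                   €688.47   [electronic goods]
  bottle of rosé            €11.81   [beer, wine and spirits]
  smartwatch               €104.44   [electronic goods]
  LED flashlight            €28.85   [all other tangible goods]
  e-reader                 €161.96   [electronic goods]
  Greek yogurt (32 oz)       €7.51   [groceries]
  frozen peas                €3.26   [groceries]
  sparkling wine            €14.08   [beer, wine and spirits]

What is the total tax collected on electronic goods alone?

€76.54

Tablet €688.47: electronic goods, €110.00 or more → 9% → €61.96
Smartwatch €104.44: electronic goods, under €110.00 → 0% → €0.00
E-reader €161.96: electronic goods, €110.00 or more → 9% → €14.58
Tax on electronic goods = €61.96 + €0.00 + €14.58 = €76.54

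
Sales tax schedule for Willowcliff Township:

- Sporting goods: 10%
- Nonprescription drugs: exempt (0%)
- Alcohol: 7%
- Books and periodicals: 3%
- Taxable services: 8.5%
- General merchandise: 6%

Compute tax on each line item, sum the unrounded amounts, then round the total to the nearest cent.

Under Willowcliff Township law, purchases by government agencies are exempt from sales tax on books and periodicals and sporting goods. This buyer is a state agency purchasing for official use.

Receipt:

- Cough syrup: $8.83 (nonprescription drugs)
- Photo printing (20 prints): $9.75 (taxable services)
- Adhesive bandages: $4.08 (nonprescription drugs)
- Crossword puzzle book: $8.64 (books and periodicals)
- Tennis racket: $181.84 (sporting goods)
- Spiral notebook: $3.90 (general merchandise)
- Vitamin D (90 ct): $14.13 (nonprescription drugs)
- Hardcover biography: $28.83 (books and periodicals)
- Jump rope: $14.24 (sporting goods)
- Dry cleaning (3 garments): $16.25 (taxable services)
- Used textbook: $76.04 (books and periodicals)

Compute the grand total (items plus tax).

$368.97

Cough syrup $8.83: nonprescription drugs → 0% → $0.00
Photo printing (20 prints) $9.75: taxable services → 8.5% → $0.82875
Adhesive bandages $4.08: nonprescription drugs → 0% → $0.00
Crossword puzzle book $8.64: books and periodicals, buyer-exempt → 0% → $0.00
Tennis racket $181.84: sporting goods, buyer-exempt → 0% → $0.00
Spiral notebook $3.90: general merchandise → 6% → $0.234
Vitamin D (90 ct) $14.13: nonprescription drugs → 0% → $0.00
Hardcover biography $28.83: books and periodicals, buyer-exempt → 0% → $0.00
Jump rope $14.24: sporting goods, buyer-exempt → 0% → $0.00
Dry cleaning (3 garments) $16.25: taxable services → 8.5% → $1.38125
Used textbook $76.04: books and periodicals, buyer-exempt → 0% → $0.00
Subtotal = $366.53; unrounded tax = $2.444 → $2.44; total due = $368.97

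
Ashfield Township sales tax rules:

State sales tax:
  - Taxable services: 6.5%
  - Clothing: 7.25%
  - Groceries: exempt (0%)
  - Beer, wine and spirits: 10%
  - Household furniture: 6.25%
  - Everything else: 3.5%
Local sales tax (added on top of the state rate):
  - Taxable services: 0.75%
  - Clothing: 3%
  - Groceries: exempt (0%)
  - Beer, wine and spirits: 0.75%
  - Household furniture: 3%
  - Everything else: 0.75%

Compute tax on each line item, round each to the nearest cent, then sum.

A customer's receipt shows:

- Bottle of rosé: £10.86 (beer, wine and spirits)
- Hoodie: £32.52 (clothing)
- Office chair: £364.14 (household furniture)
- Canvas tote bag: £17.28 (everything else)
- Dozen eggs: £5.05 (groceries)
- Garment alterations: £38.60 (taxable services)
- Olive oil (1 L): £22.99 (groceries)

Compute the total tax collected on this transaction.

£41.71

Bottle of rosé £10.86: beer, wine and spirits → 10% + 0.75% local = 10.75% → £1.17
Hoodie £32.52: clothing → 7.25% + 3% local = 10.25% → £3.33
Office chair £364.14: household furniture → 6.25% + 3% local = 9.25% → £33.68
Canvas tote bag £17.28: everything else → 3.5% + 0.75% local = 4.25% → £0.73
Dozen eggs £5.05: groceries → 0% + 0% local = 0% → £0.00
Garment alterations £38.60: taxable services → 6.5% + 0.75% local = 7.25% → £2.80
Olive oil (1 L) £22.99: groceries → 0% + 0% local = 0% → £0.00
Total tax = £1.17 + £3.33 + £33.68 + £0.73 + £2.80 = £41.71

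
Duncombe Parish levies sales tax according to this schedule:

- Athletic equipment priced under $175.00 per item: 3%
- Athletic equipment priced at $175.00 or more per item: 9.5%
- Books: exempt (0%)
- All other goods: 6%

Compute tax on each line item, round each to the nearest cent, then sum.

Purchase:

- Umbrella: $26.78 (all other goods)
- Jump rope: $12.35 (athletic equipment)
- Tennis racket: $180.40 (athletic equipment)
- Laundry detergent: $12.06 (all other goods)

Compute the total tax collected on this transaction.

Umbrella $26.78: all other goods → 6% → $1.61
Jump rope $12.35: athletic equipment, under $175.00 → 3% → $0.37
Tennis racket $180.40: athletic equipment, $175.00 or more → 9.5% → $17.14
Laundry detergent $12.06: all other goods → 6% → $0.72
Total tax = $1.61 + $0.37 + $17.14 + $0.72 = $19.84

$19.84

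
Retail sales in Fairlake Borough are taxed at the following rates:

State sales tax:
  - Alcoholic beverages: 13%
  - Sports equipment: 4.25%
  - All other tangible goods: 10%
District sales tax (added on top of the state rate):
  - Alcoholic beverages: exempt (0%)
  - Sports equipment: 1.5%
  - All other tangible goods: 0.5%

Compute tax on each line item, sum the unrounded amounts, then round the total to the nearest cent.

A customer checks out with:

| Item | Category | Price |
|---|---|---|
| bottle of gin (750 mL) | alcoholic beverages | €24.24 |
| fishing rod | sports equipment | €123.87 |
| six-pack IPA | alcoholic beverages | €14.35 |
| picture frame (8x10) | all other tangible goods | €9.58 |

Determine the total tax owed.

€13.15

Bottle of gin (750 mL) €24.24: alcoholic beverages → 13% + 0% district = 13% → €3.1512
Fishing rod €123.87: sports equipment → 4.25% + 1.5% district = 5.75% → €7.122525
Six-pack IPA €14.35: alcoholic beverages → 13% + 0% district = 13% → €1.8655
Picture frame (8x10) €9.58: all other tangible goods → 10% + 0.5% district = 10.5% → €1.0059
Unrounded tax sum = €13.145125 → €13.15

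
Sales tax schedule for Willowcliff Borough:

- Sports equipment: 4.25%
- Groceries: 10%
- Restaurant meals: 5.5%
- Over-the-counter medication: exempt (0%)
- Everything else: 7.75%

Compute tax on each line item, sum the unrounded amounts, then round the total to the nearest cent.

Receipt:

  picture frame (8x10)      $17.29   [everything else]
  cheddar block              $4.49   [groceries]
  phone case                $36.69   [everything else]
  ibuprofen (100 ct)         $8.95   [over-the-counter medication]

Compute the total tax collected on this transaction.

$4.63

Picture frame (8x10) $17.29: everything else → 7.75% → $1.339975
Cheddar block $4.49: groceries → 10% → $0.449
Phone case $36.69: everything else → 7.75% → $2.843475
Ibuprofen (100 ct) $8.95: over-the-counter medication → 0% → $0.00
Unrounded tax sum = $4.63245 → $4.63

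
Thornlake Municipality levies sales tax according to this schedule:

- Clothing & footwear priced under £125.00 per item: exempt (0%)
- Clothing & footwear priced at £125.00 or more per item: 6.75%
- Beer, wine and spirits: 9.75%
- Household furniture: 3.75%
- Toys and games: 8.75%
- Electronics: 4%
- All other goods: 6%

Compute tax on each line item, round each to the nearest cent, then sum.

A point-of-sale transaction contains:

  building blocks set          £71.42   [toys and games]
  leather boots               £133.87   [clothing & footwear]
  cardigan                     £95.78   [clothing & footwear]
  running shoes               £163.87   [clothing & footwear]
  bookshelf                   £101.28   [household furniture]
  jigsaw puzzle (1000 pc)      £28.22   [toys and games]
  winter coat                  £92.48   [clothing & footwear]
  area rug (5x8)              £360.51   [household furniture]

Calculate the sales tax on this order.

Building blocks set £71.42: toys and games → 8.75% → £6.25
Leather boots £133.87: clothing & footwear, £125.00 or more → 6.75% → £9.04
Cardigan £95.78: clothing & footwear, under £125.00 → 0% → £0.00
Running shoes £163.87: clothing & footwear, £125.00 or more → 6.75% → £11.06
Bookshelf £101.28: household furniture → 3.75% → £3.80
Jigsaw puzzle (1000 pc) £28.22: toys and games → 8.75% → £2.47
Winter coat £92.48: clothing & footwear, under £125.00 → 0% → £0.00
Area rug (5x8) £360.51: household furniture → 3.75% → £13.52
Total tax = £6.25 + £9.04 + £11.06 + £3.80 + £2.47 + £13.52 = £46.14

£46.14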